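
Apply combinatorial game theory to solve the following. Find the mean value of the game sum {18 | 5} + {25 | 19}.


G1 = {18 | 5}, G2 = {25 | 19}
Each is a switch {a | b} with numbers a > b; its mean value is (a + b)/2, and mean value is additive over game sums: m(G1 + G2) = m(G1) + m(G2).
Mean of G1 = (18 + (5))/2 = 23/2 = 23/2
Mean of G2 = (25 + (19))/2 = 44/2 = 22
Mean of G1 + G2 = 23/2 + 22 = 67/2

67/2


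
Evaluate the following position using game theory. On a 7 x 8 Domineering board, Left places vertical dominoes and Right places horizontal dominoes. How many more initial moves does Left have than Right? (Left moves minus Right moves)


Board is 7 x 8 (rows x cols).
Left (vertical) placements: (rows-1) * cols = 6 * 8 = 48
Right (horizontal) placements: rows * (cols-1) = 7 * 7 = 49
Advantage = Left - Right = 48 - 49 = -1

-1


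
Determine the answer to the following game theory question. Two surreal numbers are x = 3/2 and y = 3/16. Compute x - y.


x = 3/2, y = 3/16
Converting to common denominator: 16
x = 24/16, y = 3/16
x - y = 3/2 - 3/16 = 21/16

21/16


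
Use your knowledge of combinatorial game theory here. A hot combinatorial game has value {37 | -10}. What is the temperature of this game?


The game is {37 | -10}, a switch {a | b} with numbers a > b.
Cooling {a | b} by t gives {a - t | b + t}, which stops being hot when a - t = b + t, i.e. at t = (a - b)/2. So the temperature of a switch is (a - b)/2.
Temperature = (Left option - Right option) / 2
= (37 - (-10)) / 2
= 47 / 2
= 47/2

47/2


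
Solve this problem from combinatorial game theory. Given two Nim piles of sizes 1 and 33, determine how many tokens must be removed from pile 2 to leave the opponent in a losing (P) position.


Piles: 1 and 33
Current XOR: 1 XOR 33 = 32 (non-zero, so this is an N-position).
To make the XOR zero, we need to find a move that balances the piles.
For pile 2 (size 33): target = 33 XOR 32 = 1
We reduce pile 2 from 33 to 1.
Tokens removed: 33 - 1 = 32
Verification: 1 XOR 1 = 0

32


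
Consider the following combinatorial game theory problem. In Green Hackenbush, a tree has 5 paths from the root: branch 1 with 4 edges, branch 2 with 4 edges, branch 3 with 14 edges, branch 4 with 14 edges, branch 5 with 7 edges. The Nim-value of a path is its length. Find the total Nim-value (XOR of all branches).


The tree has 5 branches from the ground vertex.
In Green Hackenbush, the Nim-value of a simple path of length k is k.
Branch 1: length 4, Nim-value = 4
Branch 2: length 4, Nim-value = 4
Branch 3: length 14, Nim-value = 14
Branch 4: length 14, Nim-value = 14
Branch 5: length 7, Nim-value = 7
Total Nim-value = XOR of all branch values:
0 XOR 4 = 4
4 XOR 4 = 0
0 XOR 14 = 14
14 XOR 14 = 0
0 XOR 7 = 7
Nim-value of the tree = 7

7


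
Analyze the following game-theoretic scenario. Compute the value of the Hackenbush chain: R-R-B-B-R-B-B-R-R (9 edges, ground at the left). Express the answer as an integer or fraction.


Edges (from ground): R-R-B-B-R-B-B-R-R
By Berlekamp's sign-expansion rule, a Blue-Red Hackenbush stalk has the value of the surreal number whose sign sequence is the edge sequence with B -> + and R -> -.
Sign sequence: --++-++--
Trace the sign expansion in the surreal number tree, starting from 0:
Edge 1: R (sign -) -> bounds (-inf, 0), value = -1
Edge 2: R (sign -) -> bounds (-inf, -1), value = -2
Edge 3: B (sign +) -> bounds (-2, -1), value = -3/2
Edge 4: B (sign +) -> bounds (-3/2, -1), value = -5/4
Edge 5: R (sign -) -> bounds (-3/2, -5/4), value = -11/8
Edge 6: B (sign +) -> bounds (-11/8, -5/4), value = -21/16
Edge 7: B (sign +) -> bounds (-21/16, -5/4), value = -41/32
Edge 8: R (sign -) -> bounds (-21/16, -41/32), value = -83/64
Edge 9: R (sign -) -> bounds (-21/16, -83/64), value = -167/128
Game value = -167/128

-167/128


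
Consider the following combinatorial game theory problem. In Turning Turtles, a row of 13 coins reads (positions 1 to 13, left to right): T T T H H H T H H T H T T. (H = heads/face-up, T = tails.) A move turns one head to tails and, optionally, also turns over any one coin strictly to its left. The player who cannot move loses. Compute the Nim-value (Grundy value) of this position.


Coins: T T T H H H T H H T H T T
Key fact: a single head at position k behaves exactly like a Nim heap of size k (turning it to T and optionally flipping a coin at j < k corresponds to moving the heap from k to j, or to 0), and heads combine as a disjunctive sum (two heads at the same place would cancel, matching j XOR j = 0). So the Nim-value is the XOR of the 1-indexed positions of the heads.
Face-up positions (1-indexed): [4, 5, 6, 8, 9, 11]
XOR 0 with 4: 0 XOR 4 = 4
XOR 4 with 5: 4 XOR 5 = 1
XOR 1 with 6: 1 XOR 6 = 7
XOR 7 with 8: 7 XOR 8 = 15
XOR 15 with 9: 15 XOR 9 = 6
XOR 6 with 11: 6 XOR 11 = 13
Nim-value = 13

13


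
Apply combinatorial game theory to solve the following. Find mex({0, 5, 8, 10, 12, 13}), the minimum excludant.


Set = {0, 5, 8, 10, 12, 13}
0 is in the set.
1 is NOT in the set. This is the mex.
mex = 1

1


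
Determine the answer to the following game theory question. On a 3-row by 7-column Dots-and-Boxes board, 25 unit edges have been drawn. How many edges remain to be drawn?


Grid: 3 x 7 boxes, i.e. 4 rows and 8 columns of dots.
Horizontal edges: (rows + 1) * cols = 4 * 7 = 28
Vertical edges: rows * (cols + 1) = 3 * 8 = 24
Total edges: 28 + 24 = 52
Edges drawn: 25
Remaining: 52 - 25 = 27

27


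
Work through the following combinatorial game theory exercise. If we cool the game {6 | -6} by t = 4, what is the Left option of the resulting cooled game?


Original game: {6 | -6} (a switch {a | b} with a > b).
Cooling by t (for t below the temperature (a - b)/2 = 6) taxes each move by t: {a | b} cooled by t is {a - t | b + t}.
Cooling amount: t = 4
Cooled Left option: 6 - 4 = 2
Cooled Right option: -6 + 4 = -2
Cooled game: {2 | -2}
Left option = 2

2


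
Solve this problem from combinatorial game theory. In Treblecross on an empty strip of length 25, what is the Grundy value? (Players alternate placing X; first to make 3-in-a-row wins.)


Treblecross: place X on empty cells; 3-in-a-row wins.
Playing within two cells of an existing X lets the opponent win at once, so sensible play treats the cells i-2..i+2 around each X as dead. The player left with no safe cell loses, so this is a normal-play take-away game on strips of safe cells.
Placing X at cell i (0-indexed) of a strip of k safe cells leaves independent strips of sizes max(0, i-2) and max(0, k-i-3). Hence G(k) = mex{ G(max(0,i-2)) XOR G(max(0,k-i-3)) : 0 <= i < k }, with G(0) = 0.
G(1): splits (0,0):0^0=0 -> mex({0}) = 1
G(2): splits (0,0):0^0=0 -> mex({0}) = 1
G(3): splits (0,0):0^0=0 -> mex({0}) = 1
G(4): splits (0,1):0^1=1 (0,0):0^0=0 -> mex({0, 1}) = 2
G(5): splits (0,2):0^1=1 (0,1):0^1=1 (0,0):0^0=0 -> mex({0, 1}) = 2
G(6) = mex({1}) = 0
G(7) = mex({0, 1, 2}) = 3
G(8) = mex({0, 1, 2}) = 3
G(9) = mex({0, 2}) = 1
G(10) = mex({0, 2, 3}) = 1
G(11) = mex({0, 3}) = 1
G(12) = mex({1, 3}) = 0
G(13) = mex({0, 1, 2, 3}) = 4
G(14) = mex({0, 1, 2}) = 3
G(15) = mex({0, 1, 2}) = 3
G(16) = mex({0, 1, 2, 4}) = 3
G(17) = mex({0, 1, 3, 4}) = 2
G(18) = mex({0, 1, 3, 4}) = 2
G(19) = mex({0, 1, 3, 5}) = 2
G(20) = mex({0, 1, 2, 3, 5}) = 4
G(21) = mex({0, 1, 2, 3, 5}) = 4
G(22) = mex({1, 2, 6}) = 0
G(23) = mex({0, 1, 2, 3, 4, 6}) = 5
G(24) = mex({0, 1, 2, 3, 4}) = 5
G(25) = mex({0, 1, 3, 4, 7}) = 2
Therefore G(25) = 2.

2


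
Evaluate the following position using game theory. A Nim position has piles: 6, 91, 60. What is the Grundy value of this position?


We need the XOR (exclusive or) of all pile sizes.
After XOR-ing pile 1 (size 6): 0 XOR 6 = 6
After XOR-ing pile 2 (size 91): 6 XOR 91 = 93
After XOR-ing pile 3 (size 60): 93 XOR 60 = 97
The Nim-value of this position is 97.

97


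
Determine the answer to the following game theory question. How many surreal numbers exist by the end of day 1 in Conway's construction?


Day 0: {|} = 0 is born. Count = 1.
Day n: the number of surreal numbers born by day n is 2^(n+1) - 1.
By day 0: 2^1 - 1 = 1
By day 1: 2^2 - 1 = 3
By day 1: 3 surreal numbers.

3


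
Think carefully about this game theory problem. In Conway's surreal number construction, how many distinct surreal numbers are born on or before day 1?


Day 0: {|} = 0 is born. Count = 1.
Day n: the number of surreal numbers born by day n is 2^(n+1) - 1.
By day 0: 2^1 - 1 = 1
By day 1: 2^2 - 1 = 3
By day 1: 3 surreal numbers.

3


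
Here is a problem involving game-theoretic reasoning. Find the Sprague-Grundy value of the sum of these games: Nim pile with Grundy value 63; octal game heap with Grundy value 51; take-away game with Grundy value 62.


By the Sprague-Grundy theorem, the Grundy value of a sum of games is the XOR of individual Grundy values.
Nim pile: Grundy value = 63. Running XOR: 0 XOR 63 = 63
octal game heap: Grundy value = 51. Running XOR: 63 XOR 51 = 12
take-away game: Grundy value = 62. Running XOR: 12 XOR 62 = 50
The combined Grundy value is 50.

50


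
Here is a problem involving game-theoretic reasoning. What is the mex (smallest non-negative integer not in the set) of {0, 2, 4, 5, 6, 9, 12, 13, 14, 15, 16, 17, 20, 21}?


Set = {0, 2, 4, 5, 6, 9, 12, 13, 14, 15, 16, 17, 20, 21}
0 is in the set.
1 is NOT in the set. This is the mex.
mex = 1

1


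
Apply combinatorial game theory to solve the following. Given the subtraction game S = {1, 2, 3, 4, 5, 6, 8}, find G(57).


The subtraction set is S = {1, 2, 3, 4, 5, 6, 8}.
G(k) = mex{ G(k - s) : s in S, s <= k }. We compute iteratively: G(0) = 0.
G(1) = mex({0}) = 1
G(2) = mex({0, 1}) = 2
G(3) = mex({0, 1, 2}) = 3
G(4) = mex({0, 1, 2, 3}) = 4
G(5) = mex({0, 1, 2, 3, 4}) = 5
G(6) = mex({0, 1, 2, 3, 4, 5}) = 6
G(7) = mex({1, 2, 3, 4, 5, 6}) = 0
G(8) = mex({0, 2, 3, 4, 5, 6}) = 1
G(9) = mex({0, 1, 3, 4, 5, 6}) = 2
G(10) = mex({0, 1, 2, 4, 5, 6}) = 3
G(11) = mex({0, 1, 2, 3, 5, 6}) = 4
G(12) = mex({0, 1, 2, 3, 4, 6}) = 5
G(13) = mex({0, 1, 2, 3, 4, 5}) = 6
G(14) = mex({1, 2, 3, 4, 5, 6}) = 0
Observe that G(7)..G(14) = 0, 1, 2, 3, 4, 5, 6, 0 repeats G(0)..G(7) = 0, 1, 2, 3, 4, 5, 6, 0.
For k >= max(S) = 8, G(k) is determined by the previous 8 values G(k-8)..G(k-1); a window of 8 consecutive values has recurred shifted by 7, so by induction G(k + 7) = G(k) for all k >= 0: the sequence is periodic from the start with period 7.
One period: G(0..6) = 0, 1, 2, 3, 4, 5, 6.
57 mod 7 = 1, so G(57) = G(1) = 1.

1


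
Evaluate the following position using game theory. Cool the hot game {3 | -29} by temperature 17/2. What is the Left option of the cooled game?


Original game: {3 | -29} (a switch {a | b} with a > b).
Cooling by t (for t below the temperature (a - b)/2 = 16) taxes each move by t: {a | b} cooled by t is {a - t | b + t}.
Cooling amount: t = 17/2
Cooled Left option: 3 - 17/2 = -11/2
Cooled Right option: -29 + 17/2 = -41/2
Cooled game: {-11/2 | -41/2}
Left option = -11/2

-11/2


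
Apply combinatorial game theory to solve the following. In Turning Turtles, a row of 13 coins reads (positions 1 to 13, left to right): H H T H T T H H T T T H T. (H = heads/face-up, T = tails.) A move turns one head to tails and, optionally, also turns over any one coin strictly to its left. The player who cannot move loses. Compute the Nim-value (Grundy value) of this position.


Coins: H H T H T T H H T T T H T
Key fact: a single head at position k behaves exactly like a Nim heap of size k (turning it to T and optionally flipping a coin at j < k corresponds to moving the heap from k to j, or to 0), and heads combine as a disjunctive sum (two heads at the same place would cancel, matching j XOR j = 0). So the Nim-value is the XOR of the 1-indexed positions of the heads.
Face-up positions (1-indexed): [1, 2, 4, 7, 8, 12]
XOR 0 with 1: 0 XOR 1 = 1
XOR 1 with 2: 1 XOR 2 = 3
XOR 3 with 4: 3 XOR 4 = 7
XOR 7 with 7: 7 XOR 7 = 0
XOR 0 with 8: 0 XOR 8 = 8
XOR 8 with 12: 8 XOR 12 = 4
Nim-value = 4

4


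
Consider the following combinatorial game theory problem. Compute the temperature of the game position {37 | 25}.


The game is {37 | 25}, a switch {a | b} with numbers a > b.
Cooling {a | b} by t gives {a - t | b + t}, which stops being hot when a - t = b + t, i.e. at t = (a - b)/2. So the temperature of a switch is (a - b)/2.
Temperature = (Left option - Right option) / 2
= (37 - (25)) / 2
= 12 / 2
= 6

6


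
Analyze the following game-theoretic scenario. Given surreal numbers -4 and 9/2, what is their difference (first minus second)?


x = -4, y = 9/2
Converting to common denominator: 2
x = -8/2, y = 9/2
x - y = -4 - 9/2 = -17/2

-17/2


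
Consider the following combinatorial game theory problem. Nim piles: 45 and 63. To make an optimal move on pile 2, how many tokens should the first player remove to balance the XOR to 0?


Piles: 45 and 63
Current XOR: 45 XOR 63 = 18 (non-zero, so this is an N-position).
To make the XOR zero, we need to find a move that balances the piles.
For pile 2 (size 63): target = 63 XOR 18 = 45
We reduce pile 2 from 63 to 45.
Tokens removed: 63 - 45 = 18
Verification: 45 XOR 45 = 0

18


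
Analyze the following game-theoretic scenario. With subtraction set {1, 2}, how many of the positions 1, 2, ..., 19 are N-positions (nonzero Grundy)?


Subtraction set S = {1, 2}, so G(n) = n mod 3.
G(n) = 0 when n is a multiple of 3.
Multiples of 3 in [1, 19]: 6
N-positions (nonzero Grundy) = 19 - 6 = 13

13


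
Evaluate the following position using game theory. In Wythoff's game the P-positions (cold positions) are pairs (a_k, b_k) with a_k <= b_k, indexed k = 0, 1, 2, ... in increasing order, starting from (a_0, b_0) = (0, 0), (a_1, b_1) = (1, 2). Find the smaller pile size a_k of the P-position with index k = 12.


By Wythoff's theorem, a_k = floor(k * phi) and b_k = floor(k * phi^2) = a_k + k, where phi = (1 + sqrt(5))/2 is the golden ratio.
phi = (1 + sqrt(5))/2 = 1.618034
k = 12
k * phi = 12 * 1.618034 = 19.416408
a_12 = floor(k * phi) = 19

19


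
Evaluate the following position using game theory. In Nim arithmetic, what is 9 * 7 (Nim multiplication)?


Nim multiplication is bilinear over XOR: (u XOR v) * w = (u*w) XOR (v*w).
So we split each operand into its bit components and XOR the pairwise Nim products.
9 = 1 + 8 (as XOR of powers of 2).
7 = 1 + 2 + 4 (as XOR of powers of 2).
Using the standard Nim-product table on single bits:
  2*2 = 3,   2*4 = 8,   2*8 = 12,
  4*4 = 6,   4*8 = 11,  8*8 = 13,
and  1*x = x (identity), k*l = l*k (commutative).
Pairwise Nim products:
  1 * 1 = 1
  1 * 2 = 2
  1 * 4 = 4
  8 * 1 = 8
  8 * 2 = 12
  8 * 4 = 11
XOR them: 1 XOR 2 XOR 4 XOR 8 XOR 12 XOR 11 = 8.
Result: 9 * 7 = 8 (in Nim).

8


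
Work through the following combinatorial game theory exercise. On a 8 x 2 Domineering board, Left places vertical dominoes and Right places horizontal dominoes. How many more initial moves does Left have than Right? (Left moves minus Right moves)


Board is 8 x 2 (rows x cols).
Left (vertical) placements: (rows-1) * cols = 7 * 2 = 14
Right (horizontal) placements: rows * (cols-1) = 8 * 1 = 8
Advantage = Left - Right = 14 - 8 = 6

6


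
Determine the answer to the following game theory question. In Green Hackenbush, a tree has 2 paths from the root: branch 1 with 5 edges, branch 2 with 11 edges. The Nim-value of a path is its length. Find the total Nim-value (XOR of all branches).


The tree has 2 branches from the ground vertex.
In Green Hackenbush, the Nim-value of a simple path of length k is k.
Branch 1: length 5, Nim-value = 5
Branch 2: length 11, Nim-value = 11
Total Nim-value = XOR of all branch values:
0 XOR 5 = 5
5 XOR 11 = 14
Nim-value of the tree = 14

14


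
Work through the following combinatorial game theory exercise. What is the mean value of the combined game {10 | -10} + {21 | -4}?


G1 = {10 | -10}, G2 = {21 | -4}
Each is a switch {a | b} with numbers a > b; its mean value is (a + b)/2, and mean value is additive over game sums: m(G1 + G2) = m(G1) + m(G2).
Mean of G1 = (10 + (-10))/2 = 0/2 = 0
Mean of G2 = (21 + (-4))/2 = 17/2 = 17/2
Mean of G1 + G2 = 0 + 17/2 = 17/2

17/2


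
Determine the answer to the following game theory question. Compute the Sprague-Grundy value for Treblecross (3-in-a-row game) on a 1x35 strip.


Treblecross: place X on empty cells; 3-in-a-row wins.
Playing within two cells of an existing X lets the opponent win at once, so sensible play treats the cells i-2..i+2 around each X as dead. The player left with no safe cell loses, so this is a normal-play take-away game on strips of safe cells.
Placing X at cell i (0-indexed) of a strip of k safe cells leaves independent strips of sizes max(0, i-2) and max(0, k-i-3). Hence G(k) = mex{ G(max(0,i-2)) XOR G(max(0,k-i-3)) : 0 <= i < k }, with G(0) = 0.
G(1): splits (0,0):0^0=0 -> mex({0}) = 1
G(2): splits (0,0):0^0=0 -> mex({0}) = 1
G(3): splits (0,0):0^0=0 -> mex({0}) = 1
G(4): splits (0,1):0^1=1 (0,0):0^0=0 -> mex({0, 1}) = 2
G(5): splits (0,2):0^1=1 (0,1):0^1=1 (0,0):0^0=0 -> mex({0, 1}) = 2
G(6) = mex({1}) = 0
G(7) = mex({0, 1, 2}) = 3
G(8) = mex({0, 1, 2}) = 3
G(9) = mex({0, 2}) = 1
G(10) = mex({0, 2, 3}) = 1
G(11) = mex({0, 3}) = 1
G(12) = mex({1, 3}) = 0
G(13) = mex({0, 1, 2, 3}) = 4
G(14) = mex({0, 1, 2}) = 3
G(15) = mex({0, 1, 2}) = 3
G(16) = mex({0, 1, 2, 4}) = 3
G(17) = mex({0, 1, 3, 4}) = 2
G(18) = mex({0, 1, 3, 4}) = 2
G(19) = mex({0, 1, 3, 5}) = 2
G(20) = mex({0, 1, 2, 3, 5}) = 4
G(21) = mex({0, 1, 2, 3, 5}) = 4
G(22) = mex({1, 2, 6}) = 0
G(23) = mex({0, 1, 2, 3, 4, 6}) = 5
G(24) = mex({0, 1, 2, 3, 4}) = 5
G(25) = mex({0, 1, 3, 4, 7}) = 2
G(26) = mex({0, 1, 3, 4, 5, 7}) = 2
G(27) = mex({0, 1, 3, 5}) = 2
G(28) = mex({0, 1, 2, 5}) = 3
G(29) = mex({0, 1, 2, 4, 5, 6}) = 3
G(30) = mex({1, 2, 4, 6}) = 0
G(31) = mex({0, 1, 2, 3, 4, 6}) = 5
G(32) = mex({1, 2, 3, 4, 7}) = 0
G(33) = mex({0, 3, 7}) = 1
G(34) = mex({0, 2, 3, 5, 7}) = 1
G(35) = mex({0, 2, 3, 5, 6}) = 1
Therefore G(35) = 1.

1


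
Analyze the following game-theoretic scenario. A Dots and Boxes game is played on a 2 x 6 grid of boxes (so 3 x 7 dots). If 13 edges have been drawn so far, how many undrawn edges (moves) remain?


Grid: 2 x 6 boxes, i.e. 3 rows and 7 columns of dots.
Horizontal edges: (rows + 1) * cols = 3 * 6 = 18
Vertical edges: rows * (cols + 1) = 2 * 7 = 14
Total edges: 18 + 14 = 32
Edges drawn: 13
Remaining: 32 - 13 = 19

19


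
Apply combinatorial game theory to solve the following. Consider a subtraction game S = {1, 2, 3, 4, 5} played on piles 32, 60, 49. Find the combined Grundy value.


Subtraction set: {1, 2, 3, 4, 5}
For this subtraction set, G(n) = n mod 6 (period = max + 1 = 6).
Pile 1 (size 32): G(32) = 32 mod 6 = 2
Pile 2 (size 60): G(60) = 60 mod 6 = 0
Pile 3 (size 49): G(49) = 49 mod 6 = 1
Total Grundy value = XOR of all: 2 XOR 0 XOR 1 = 3

3


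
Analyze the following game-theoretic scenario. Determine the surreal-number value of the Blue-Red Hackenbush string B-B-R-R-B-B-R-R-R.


Edges (from ground): B-B-R-R-B-B-R-R-R
By Berlekamp's sign-expansion rule, a Blue-Red Hackenbush stalk has the value of the surreal number whose sign sequence is the edge sequence with B -> + and R -> -.
Sign sequence: ++--++---
Trace the sign expansion in the surreal number tree, starting from 0:
Edge 1: B (sign +) -> bounds (0, +inf), value = 1
Edge 2: B (sign +) -> bounds (1, +inf), value = 2
Edge 3: R (sign -) -> bounds (1, 2), value = 3/2
Edge 4: R (sign -) -> bounds (1, 3/2), value = 5/4
Edge 5: B (sign +) -> bounds (5/4, 3/2), value = 11/8
Edge 6: B (sign +) -> bounds (11/8, 3/2), value = 23/16
Edge 7: R (sign -) -> bounds (11/8, 23/16), value = 45/32
Edge 8: R (sign -) -> bounds (11/8, 45/32), value = 89/64
Edge 9: R (sign -) -> bounds (11/8, 89/64), value = 177/128
Game value = 177/128

177/128


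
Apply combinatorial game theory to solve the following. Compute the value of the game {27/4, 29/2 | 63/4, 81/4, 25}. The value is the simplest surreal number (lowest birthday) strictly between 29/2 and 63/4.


Left options: {27/4, 29/2}, max = 29/2
Right options: {63/4, 81/4, 25}, min = 63/4
All options are numbers and max(Left) < min(Right), so by the simplicity theorem the value is the simplest (earliest-born) number strictly between 29/2 and 63/4.
The only integer strictly between 29/2 and 63/4 is 15.
No non-integer in the interval can be simpler: if x is a non-integer in the interval, then floor(x) or ceil(x) also lies in the interval (the interval contains an integer), and both are proper prefixes of x's sign expansion, i.e. born earlier. So the game value is 15.
Game value = 15

15


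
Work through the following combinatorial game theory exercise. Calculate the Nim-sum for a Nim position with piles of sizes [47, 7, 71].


We need the XOR (exclusive or) of all pile sizes.
After XOR-ing pile 1 (size 47): 0 XOR 47 = 47
After XOR-ing pile 2 (size 7): 47 XOR 7 = 40
After XOR-ing pile 3 (size 71): 40 XOR 71 = 111
The Nim-value of this position is 111.

111


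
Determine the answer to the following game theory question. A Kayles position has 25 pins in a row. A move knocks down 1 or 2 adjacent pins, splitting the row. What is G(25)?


Kayles: a move removes 1 or 2 adjacent pins from a contiguous row.
Removing pins from a row of k leaves two independent rows (a, b) with a + b = k - 1 (one pin) or a + b = k - 2 (two pins); an end removal gives a = 0.
By Sprague-Grundy, G(k) = mex{ G(a) XOR G(b) } over all these splits. G(0) = 0.
G(1): splits (0,0):0^0=0 -> mex({0}) = 1
G(2): splits (0,1):0^1=1 (0,0):0^0=0 -> mex({0, 1}) = 2
G(3): splits (0,2):0^2=2 (1,1):1^1=0 (0,1):0^1=1 -> mex({0, 1, 2}) = 3
G(4): splits (0,3):0^3=3 (1,2):1^2=3 (0,2):0^2=2 (1,1):1^1=0 -> mex({0, 2, 3}) = 1
G(5): splits (0,4):0^1=1 (1,3):1^3=2 (2,2):2^2=0 (0,3):0^3=3 (1,2):1^2=3 -> mex({0, 1, 2, 3}) = 4
G(6) = mex({0, 1, 2, 4}) = 3
G(7) = mex({0, 1, 3, 4, 5}) = 2
G(8) = mex({0, 2, 3, 5, 6}) = 1
G(9) = mex({0, 1, 2, 3, 6, 7}) = 4
G(10) = mex({0, 1, 3, 4, 5, 7}) = 2
G(11) = mex({0, 1, 2, 3, 4, 5}) = 6
G(12) = mex({0, 1, 2, 3, 5, 6, 7}) = 4
G(13) = mex({0, 2, 3, 4, 6, 7}) = 1
G(14) = mex({0, 1, 4, 5, 6, 7}) = 2
G(15) = mex({0, 1, 2, 3, 4, 5, 6}) = 7
G(16) = mex({0, 2, 3, 5, 6, 7}) = 1
G(17) = mex({0, 1, 2, 3, 5, 6, 7}) = 4
G(18) = mex({0, 1, 2, 4, 5, 6}) = 3
G(19) = mex({0, 1, 3, 4, 5, 7}) = 2
G(20) = mex({0, 2, 3, 4, 5, 6, 7}) = 1
G(21) = mex({0, 1, 2, 3, 5, 6, 7}) = 4
G(22) = mex({0, 1, 2, 3, 4, 5, 7}) = 6
G(23) = mex({0, 1, 2, 3, 4, 5, 6}) = 7
G(24) = mex({0, 1, 2, 3, 5, 6, 7}) = 4
G(25) = mex({0, 2, 3, 4, 6, 7}) = 1
Therefore G(25) = 1.

1


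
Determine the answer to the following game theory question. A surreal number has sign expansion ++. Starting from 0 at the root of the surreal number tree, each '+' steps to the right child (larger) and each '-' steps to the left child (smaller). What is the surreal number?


Sign expansion: ++
Rule: track bounds (lo, hi), initially (-inf, +inf). On '+', the current value becomes lo and we move to the simplest number in (value, hi): value + 1 if hi = +inf, otherwise the midpoint (value + hi)/2. On '-', the current value becomes hi and we move to value - 1 if lo = -inf, otherwise the midpoint (lo + value)/2.
Start at 0.
Step 1: sign = +, move right. Bounds: (0, +inf). Value = 1
Step 2: sign = +, move right. Bounds: (1, +inf). Value = 2
The surreal number with sign expansion ++ is 2.

2


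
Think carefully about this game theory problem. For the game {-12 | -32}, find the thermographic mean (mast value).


Game = {-12 | -32}, a switch {a | b} with numbers a > b.
Its thermograph has left wall a - t and right wall b + t, which meet at t = (a - b)/2, where both equal (a + b)/2. So the mast (mean value) is at (a + b)/2.
Mean = (-12 + (-32))/2 = -44/2 = -22

-22


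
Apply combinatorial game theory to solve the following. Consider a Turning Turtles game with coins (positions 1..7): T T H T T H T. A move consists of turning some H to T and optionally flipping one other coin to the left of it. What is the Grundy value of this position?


Coins: T T H T T H T
Key fact: a single head at position k behaves exactly like a Nim heap of size k (turning it to T and optionally flipping a coin at j < k corresponds to moving the heap from k to j, or to 0), and heads combine as a disjunctive sum (two heads at the same place would cancel, matching j XOR j = 0). So the Nim-value is the XOR of the 1-indexed positions of the heads.
Face-up positions (1-indexed): [3, 6]
XOR 0 with 3: 0 XOR 3 = 3
XOR 3 with 6: 3 XOR 6 = 5
Nim-value = 5

5


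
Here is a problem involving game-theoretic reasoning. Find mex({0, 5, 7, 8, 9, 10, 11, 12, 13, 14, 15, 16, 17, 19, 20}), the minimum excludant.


Set = {0, 5, 7, 8, 9, 10, 11, 12, 13, 14, 15, 16, 17, 19, 20}
0 is in the set.
1 is NOT in the set. This is the mex.
mex = 1

1


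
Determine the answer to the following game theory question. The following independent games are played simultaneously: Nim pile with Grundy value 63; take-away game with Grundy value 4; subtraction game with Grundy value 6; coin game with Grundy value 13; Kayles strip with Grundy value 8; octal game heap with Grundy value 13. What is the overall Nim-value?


By the Sprague-Grundy theorem, the Grundy value of a sum of games is the XOR of individual Grundy values.
Nim pile: Grundy value = 63. Running XOR: 0 XOR 63 = 63
take-away game: Grundy value = 4. Running XOR: 63 XOR 4 = 59
subtraction game: Grundy value = 6. Running XOR: 59 XOR 6 = 61
coin game: Grundy value = 13. Running XOR: 61 XOR 13 = 48
Kayles strip: Grundy value = 8. Running XOR: 48 XOR 8 = 56
octal game heap: Grundy value = 13. Running XOR: 56 XOR 13 = 53
The combined Grundy value is 53.

53


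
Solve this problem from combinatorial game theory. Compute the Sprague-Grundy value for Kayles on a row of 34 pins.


Kayles: a move removes 1 or 2 adjacent pins from a contiguous row.
Removing pins from a row of k leaves two independent rows (a, b) with a + b = k - 1 (one pin) or a + b = k - 2 (two pins); an end removal gives a = 0.
By Sprague-Grundy, G(k) = mex{ G(a) XOR G(b) } over all these splits. G(0) = 0.
G(1): splits (0,0):0^0=0 -> mex({0}) = 1
G(2): splits (0,1):0^1=1 (0,0):0^0=0 -> mex({0, 1}) = 2
G(3): splits (0,2):0^2=2 (1,1):1^1=0 (0,1):0^1=1 -> mex({0, 1, 2}) = 3
G(4): splits (0,3):0^3=3 (1,2):1^2=3 (0,2):0^2=2 (1,1):1^1=0 -> mex({0, 2, 3}) = 1
G(5): splits (0,4):0^1=1 (1,3):1^3=2 (2,2):2^2=0 (0,3):0^3=3 (1,2):1^2=3 -> mex({0, 1, 2, 3}) = 4
G(6) = mex({0, 1, 2, 4}) = 3
G(7) = mex({0, 1, 3, 4, 5}) = 2
G(8) = mex({0, 2, 3, 5, 6}) = 1
G(9) = mex({0, 1, 2, 3, 6, 7}) = 4
G(10) = mex({0, 1, 3, 4, 5, 7}) = 2
G(11) = mex({0, 1, 2, 3, 4, 5}) = 6
G(12) = mex({0, 1, 2, 3, 5, 6, 7}) = 4
G(13) = mex({0, 2, 3, 4, 6, 7}) = 1
G(14) = mex({0, 1, 4, 5, 6, 7}) = 2
G(15) = mex({0, 1, 2, 3, 4, 5, 6}) = 7
G(16) = mex({0, 2, 3, 5, 6, 7}) = 1
G(17) = mex({0, 1, 2, 3, 5, 6, 7}) = 4
G(18) = mex({0, 1, 2, 4, 5, 6}) = 3
G(19) = mex({0, 1, 3, 4, 5, 7}) = 2
G(20) = mex({0, 2, 3, 4, 5, 6, 7}) = 1
G(21) = mex({0, 1, 2, 3, 5, 6, 7}) = 4
G(22) = mex({0, 1, 2, 3, 4, 5, 7}) = 6
G(23) = mex({0, 1, 2, 3, 4, 5, 6}) = 7
G(24) = mex({0, 1, 2, 3, 5, 6, 7}) = 4
G(25) = mex({0, 2, 3, 4, 6, 7}) = 1
G(26) = mex({0, 1, 3, 4, 5, 6, 7}) = 2
G(27) = mex({0, 1, 2, 3, 4, 5, 6, 7}) = 8
G(28) = mex({0, 1, 2, 3, 4, 6, 7, 8}) = 5
G(29) = mex({0, 1, 2, 3, 5, 6, 7, 8, 9}) = 4
G(30) = mex({0, 1, 2, 3, 4, 5, 6, 9, 10}) = 7
G(31) = mex({0, 1, 3, 4, 5, 7, 10, 11}) = 2
G(32) = mex({0, 2, 3, 4, 5, 6, 7, 9, 11}) = 1
G(33) = mex({0, 1, 2, 3, 4, 5, 6, 7, 9, 12}) = 8
G(34) = mex({0, 1, 2, 3, 4, 5, 7, 8, 11, 12}) = 6
Therefore G(34) = 6.

6


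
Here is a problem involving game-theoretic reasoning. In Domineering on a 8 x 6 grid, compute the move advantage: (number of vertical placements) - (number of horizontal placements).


Board is 8 x 6 (rows x cols).
Left (vertical) placements: (rows-1) * cols = 7 * 6 = 42
Right (horizontal) placements: rows * (cols-1) = 8 * 5 = 40
Advantage = Left - Right = 42 - 40 = 2

2


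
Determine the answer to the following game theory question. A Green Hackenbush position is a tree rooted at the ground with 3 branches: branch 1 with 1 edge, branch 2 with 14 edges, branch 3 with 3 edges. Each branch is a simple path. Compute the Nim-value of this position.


The tree has 3 branches from the ground vertex.
In Green Hackenbush, the Nim-value of a simple path of length k is k.
Branch 1: length 1, Nim-value = 1
Branch 2: length 14, Nim-value = 14
Branch 3: length 3, Nim-value = 3
Total Nim-value = XOR of all branch values:
0 XOR 1 = 1
1 XOR 14 = 15
15 XOR 3 = 12
Nim-value of the tree = 12

12


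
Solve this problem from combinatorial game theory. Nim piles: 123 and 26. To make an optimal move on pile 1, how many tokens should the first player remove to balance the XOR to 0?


Piles: 123 and 26
Current XOR: 123 XOR 26 = 97 (non-zero, so this is an N-position).
To make the XOR zero, we need to find a move that balances the piles.
For pile 1 (size 123): target = 123 XOR 97 = 26
We reduce pile 1 from 123 to 26.
Tokens removed: 123 - 26 = 97
Verification: 26 XOR 26 = 0

97


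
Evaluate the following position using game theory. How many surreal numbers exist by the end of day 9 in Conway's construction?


Day 0: {|} = 0 is born. Count = 1.
Day n: the number of surreal numbers born by day n is 2^(n+1) - 1.
By day 0: 2^1 - 1 = 1
By day 1: 2^2 - 1 = 3
By day 2: 2^3 - 1 = 7
By day 3: 2^4 - 1 = 15
By day 4: 2^5 - 1 = 31
By day 5: 2^6 - 1 = 63
By day 6: 2^7 - 1 = 127
By day 7: 2^8 - 1 = 255
By day 8: 2^9 - 1 = 511
By day 9: 2^10 - 1 = 1023
By day 9: 1023 surreal numbers.

1023


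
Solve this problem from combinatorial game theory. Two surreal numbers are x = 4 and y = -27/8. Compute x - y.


x = 4, y = -27/8
Converting to common denominator: 8
x = 32/8, y = -27/8
x - y = 4 - -27/8 = 59/8

59/8


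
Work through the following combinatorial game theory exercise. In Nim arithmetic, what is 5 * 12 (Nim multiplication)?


Nim multiplication is bilinear over XOR: (u XOR v) * w = (u*w) XOR (v*w).
So we split each operand into its bit components and XOR the pairwise Nim products.
5 = 1 + 4 (as XOR of powers of 2).
12 = 4 + 8 (as XOR of powers of 2).
Using the standard Nim-product table on single bits:
  2*2 = 3,   2*4 = 8,   2*8 = 12,
  4*4 = 6,   4*8 = 11,  8*8 = 13,
and  1*x = x (identity), k*l = l*k (commutative).
Pairwise Nim products:
  1 * 4 = 4
  1 * 8 = 8
  4 * 4 = 6
  4 * 8 = 11
XOR them: 4 XOR 8 XOR 6 XOR 11 = 1.
Result: 5 * 12 = 1 (in Nim).

1


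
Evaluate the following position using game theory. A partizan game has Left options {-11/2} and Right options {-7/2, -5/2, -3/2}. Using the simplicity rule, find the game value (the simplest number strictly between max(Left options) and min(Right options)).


Left options: {-11/2}, max = -11/2
Right options: {-7/2, -5/2, -3/2}, min = -7/2
All options are numbers and max(Left) < min(Right), so by the simplicity theorem the value is the simplest (earliest-born) number strictly between -11/2 and -7/2.
Integers -5 through -4 all lie strictly between -11/2 and -7/2.
Among integers, the simplest (lowest birthday = smallest |n|; 0 is born on day 0, +-n on day n) is -4.
No non-integer in the interval can be simpler: if x is a non-integer in the interval, then floor(x) or ceil(x) also lies in the interval (the interval contains an integer), and both are proper prefixes of x's sign expansion, i.e. born earlier. So the game value is -4.
Game value = -4

-4


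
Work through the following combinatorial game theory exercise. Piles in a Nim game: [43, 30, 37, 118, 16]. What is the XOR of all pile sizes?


We need the XOR (exclusive or) of all pile sizes.
After XOR-ing pile 1 (size 43): 0 XOR 43 = 43
After XOR-ing pile 2 (size 30): 43 XOR 30 = 53
After XOR-ing pile 3 (size 37): 53 XOR 37 = 16
After XOR-ing pile 4 (size 118): 16 XOR 118 = 102
After XOR-ing pile 5 (size 16): 102 XOR 16 = 118
The Nim-value of this position is 118.

118


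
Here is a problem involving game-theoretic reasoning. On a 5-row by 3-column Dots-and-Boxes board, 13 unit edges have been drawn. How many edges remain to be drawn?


Grid: 5 x 3 boxes, i.e. 6 rows and 4 columns of dots.
Horizontal edges: (rows + 1) * cols = 6 * 3 = 18
Vertical edges: rows * (cols + 1) = 5 * 4 = 20
Total edges: 18 + 20 = 38
Edges drawn: 13
Remaining: 38 - 13 = 25

25


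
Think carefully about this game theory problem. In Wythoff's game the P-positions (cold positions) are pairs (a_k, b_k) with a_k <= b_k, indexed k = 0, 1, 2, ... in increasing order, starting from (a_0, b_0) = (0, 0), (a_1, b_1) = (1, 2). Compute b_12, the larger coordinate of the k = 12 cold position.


By Wythoff's theorem, a_k = floor(k * phi) and b_k = floor(k * phi^2) = a_k + k, where phi = (1 + sqrt(5))/2 is the golden ratio.
phi = (1 + sqrt(5))/2 = 1.618034
phi^2 = phi + 1 = 2.618034
k = 12
k * phi^2 = 12 * 2.618034 = 31.416408
b_12 = floor(k * phi^2) = 31 (check: a_12 + k = 19 + 12 = 31)

31


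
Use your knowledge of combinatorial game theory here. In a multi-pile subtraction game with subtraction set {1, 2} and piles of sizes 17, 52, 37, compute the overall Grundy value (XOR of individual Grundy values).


Subtraction set: {1, 2}
For this subtraction set, G(n) = n mod 3 (period = max + 1 = 3).
Pile 1 (size 17): G(17) = 17 mod 3 = 2
Pile 2 (size 52): G(52) = 52 mod 3 = 1
Pile 3 (size 37): G(37) = 37 mod 3 = 1
Total Grundy value = XOR of all: 2 XOR 1 XOR 1 = 2

2


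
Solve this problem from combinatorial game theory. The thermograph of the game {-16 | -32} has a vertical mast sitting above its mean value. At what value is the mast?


Game = {-16 | -32}, a switch {a | b} with numbers a > b.
Its thermograph has left wall a - t and right wall b + t, which meet at t = (a - b)/2, where both equal (a + b)/2. So the mast (mean value) is at (a + b)/2.
Mean = (-16 + (-32))/2 = -48/2 = -24

-24


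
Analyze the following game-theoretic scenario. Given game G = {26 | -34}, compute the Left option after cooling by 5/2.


Original game: {26 | -34} (a switch {a | b} with a > b).
Cooling by t (for t below the temperature (a - b)/2 = 30) taxes each move by t: {a | b} cooled by t is {a - t | b + t}.
Cooling amount: t = 5/2
Cooled Left option: 26 - 5/2 = 47/2
Cooled Right option: -34 + 5/2 = -63/2
Cooled game: {47/2 | -63/2}
Left option = 47/2

47/2


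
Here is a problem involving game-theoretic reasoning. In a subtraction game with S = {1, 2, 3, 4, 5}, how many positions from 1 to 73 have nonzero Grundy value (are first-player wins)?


Subtraction set S = {1, 2, 3, 4, 5}, so G(n) = n mod 6.
G(n) = 0 when n is a multiple of 6.
Multiples of 6 in [1, 73]: 12
N-positions (nonzero Grundy) = 73 - 12 = 61

61


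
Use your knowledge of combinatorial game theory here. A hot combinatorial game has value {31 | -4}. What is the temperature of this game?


The game is {31 | -4}, a switch {a | b} with numbers a > b.
Cooling {a | b} by t gives {a - t | b + t}, which stops being hot when a - t = b + t, i.e. at t = (a - b)/2. So the temperature of a switch is (a - b)/2.
Temperature = (Left option - Right option) / 2
= (31 - (-4)) / 2
= 35 / 2
= 35/2

35/2


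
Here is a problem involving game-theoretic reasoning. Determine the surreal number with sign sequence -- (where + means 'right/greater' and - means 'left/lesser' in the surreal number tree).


Sign expansion: --
Rule: track bounds (lo, hi), initially (-inf, +inf). On '+', the current value becomes lo and we move to the simplest number in (value, hi): value + 1 if hi = +inf, otherwise the midpoint (value + hi)/2. On '-', the current value becomes hi and we move to value - 1 if lo = -inf, otherwise the midpoint (lo + value)/2.
Start at 0.
Step 1: sign = -, move left. Bounds: (-inf, 0). Value = -1
Step 2: sign = -, move left. Bounds: (-inf, -1). Value = -2
The surreal number with sign expansion -- is -2.

-2


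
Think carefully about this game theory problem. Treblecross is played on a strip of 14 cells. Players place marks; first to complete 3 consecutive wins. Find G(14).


Treblecross: place X on empty cells; 3-in-a-row wins.
Playing within two cells of an existing X lets the opponent win at once, so sensible play treats the cells i-2..i+2 around each X as dead. The player left with no safe cell loses, so this is a normal-play take-away game on strips of safe cells.
Placing X at cell i (0-indexed) of a strip of k safe cells leaves independent strips of sizes max(0, i-2) and max(0, k-i-3). Hence G(k) = mex{ G(max(0,i-2)) XOR G(max(0,k-i-3)) : 0 <= i < k }, with G(0) = 0.
G(1): splits (0,0):0^0=0 -> mex({0}) = 1
G(2): splits (0,0):0^0=0 -> mex({0}) = 1
G(3): splits (0,0):0^0=0 -> mex({0}) = 1
G(4): splits (0,1):0^1=1 (0,0):0^0=0 -> mex({0, 1}) = 2
G(5): splits (0,2):0^1=1 (0,1):0^1=1 (0,0):0^0=0 -> mex({0, 1}) = 2
G(6) = mex({1}) = 0
G(7) = mex({0, 1, 2}) = 3
G(8) = mex({0, 1, 2}) = 3
G(9) = mex({0, 2}) = 1
G(10) = mex({0, 2, 3}) = 1
G(11) = mex({0, 3}) = 1
G(12) = mex({1, 3}) = 0
G(13) = mex({0, 1, 2, 3}) = 4
G(14) = mex({0, 1, 2}) = 3
Therefore G(14) = 3.

3


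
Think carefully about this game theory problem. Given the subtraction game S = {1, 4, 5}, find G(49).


The subtraction set is S = {1, 4, 5}.
G(k) = mex{ G(k - s) : s in S, s <= k }. We compute iteratively: G(0) = 0.
G(1) = mex({0}) = 1
G(2) = mex({1}) = 0
G(3) = mex({0}) = 1
G(4) = mex({0, 1}) = 2
G(5) = mex({0, 1, 2}) = 3
G(6) = mex({0, 1, 3}) = 2
G(7) = mex({0, 1, 2}) = 3
G(8) = mex({1, 2, 3}) = 0
G(9) = mex({0, 2, 3}) = 1
G(10) = mex({1, 2, 3}) = 0
G(11) = mex({0, 2, 3}) = 1
G(12) = mex({0, 1, 3}) = 2
Observe that G(8)..G(12) = 0, 1, 0, 1, 2 repeats G(0)..G(4) = 0, 1, 0, 1, 2.
For k >= max(S) = 5, G(k) is determined by the previous 5 values G(k-5)..G(k-1); a window of 5 consecutive values has recurred shifted by 8, so by induction G(k + 8) = G(k) for all k >= 0: the sequence is periodic from the start with period 8.
One period: G(0..7) = 0, 1, 0, 1, 2, 3, 2, 3.
49 mod 8 = 1, so G(49) = G(1) = 1.

1


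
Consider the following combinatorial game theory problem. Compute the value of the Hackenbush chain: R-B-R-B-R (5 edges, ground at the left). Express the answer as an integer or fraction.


Edges (from ground): R-B-R-B-R
By Berlekamp's sign-expansion rule, a Blue-Red Hackenbush stalk has the value of the surreal number whose sign sequence is the edge sequence with B -> + and R -> -.
Sign sequence: -+-+-
Trace the sign expansion in the surreal number tree, starting from 0:
Edge 1: R (sign -) -> bounds (-inf, 0), value = -1
Edge 2: B (sign +) -> bounds (-1, 0), value = -1/2
Edge 3: R (sign -) -> bounds (-1, -1/2), value = -3/4
Edge 4: B (sign +) -> bounds (-3/4, -1/2), value = -5/8
Edge 5: R (sign -) -> bounds (-3/4, -5/8), value = -11/16
Game value = -11/16

-11/16


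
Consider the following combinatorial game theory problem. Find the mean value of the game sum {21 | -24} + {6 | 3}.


G1 = {21 | -24}, G2 = {6 | 3}
Each is a switch {a | b} with numbers a > b; its mean value is (a + b)/2, and mean value is additive over game sums: m(G1 + G2) = m(G1) + m(G2).
Mean of G1 = (21 + (-24))/2 = -3/2 = -3/2
Mean of G2 = (6 + (3))/2 = 9/2 = 9/2
Mean of G1 + G2 = -3/2 + 9/2 = 3

3


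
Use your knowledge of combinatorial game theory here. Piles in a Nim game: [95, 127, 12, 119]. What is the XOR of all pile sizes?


We need the XOR (exclusive or) of all pile sizes.
After XOR-ing pile 1 (size 95): 0 XOR 95 = 95
After XOR-ing pile 2 (size 127): 95 XOR 127 = 32
After XOR-ing pile 3 (size 12): 32 XOR 12 = 44
After XOR-ing pile 4 (size 119): 44 XOR 119 = 91
The Nim-value of this position is 91.

91


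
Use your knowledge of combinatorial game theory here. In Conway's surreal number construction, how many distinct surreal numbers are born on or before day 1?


Day 0: {|} = 0 is born. Count = 1.
Day n: the number of surreal numbers born by day n is 2^(n+1) - 1.
By day 0: 2^1 - 1 = 1
By day 1: 2^2 - 1 = 3
By day 1: 3 surreal numbers.

3


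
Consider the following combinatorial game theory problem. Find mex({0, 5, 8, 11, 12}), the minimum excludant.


Set = {0, 5, 8, 11, 12}
0 is in the set.
1 is NOT in the set. This is the mex.
mex = 1

1


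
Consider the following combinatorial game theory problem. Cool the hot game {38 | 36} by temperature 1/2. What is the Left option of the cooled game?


Original game: {38 | 36} (a switch {a | b} with a > b).
Cooling by t (for t below the temperature (a - b)/2 = 1) taxes each move by t: {a | b} cooled by t is {a - t | b + t}.
Cooling amount: t = 1/2
Cooled Left option: 38 - 1/2 = 75/2
Cooled Right option: 36 + 1/2 = 73/2
Cooled game: {75/2 | 73/2}
Left option = 75/2

75/2
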